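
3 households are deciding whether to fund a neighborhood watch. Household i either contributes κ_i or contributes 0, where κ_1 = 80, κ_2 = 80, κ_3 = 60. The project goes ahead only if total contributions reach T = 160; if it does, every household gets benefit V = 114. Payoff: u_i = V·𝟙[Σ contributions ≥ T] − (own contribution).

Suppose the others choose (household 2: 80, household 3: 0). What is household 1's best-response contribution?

Others' total = 80. Contributing 80 brings total to 160 ≥ 160: gain V − κ_1 = 34.
Best response: 80.

80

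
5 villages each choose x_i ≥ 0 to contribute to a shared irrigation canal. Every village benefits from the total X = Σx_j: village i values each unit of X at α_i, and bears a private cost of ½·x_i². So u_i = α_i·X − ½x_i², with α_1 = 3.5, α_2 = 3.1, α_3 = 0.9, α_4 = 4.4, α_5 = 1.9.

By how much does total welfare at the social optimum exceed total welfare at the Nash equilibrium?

308.48

Village i's FOC: ∂u_i/∂x_i = α_i − x_i = 0, so x_i* = α_i.
NE contributions = (3.5, 3.1, 0.9, 4.4, 1.9); X = 13.8.
W^NE = (Σα)·X − ½Σα_i² = 13.8² − ½·45.64 = 167.62.
Planner sets x_i = Σα_j = 13.8 for every i, so X^SO = 5·13.8 = 69.
W^SO = (Σα)·X^SO − ½·5·(Σα)² = (5/2)·13.8² = 476.1.
Deadweight loss = W^SO − W^NE = 308.48.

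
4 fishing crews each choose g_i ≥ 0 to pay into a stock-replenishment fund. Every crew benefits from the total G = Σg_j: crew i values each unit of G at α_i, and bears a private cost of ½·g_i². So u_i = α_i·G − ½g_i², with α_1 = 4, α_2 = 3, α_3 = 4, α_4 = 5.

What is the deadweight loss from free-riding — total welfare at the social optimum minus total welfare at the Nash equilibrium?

Crew i's FOC: ∂u_i/∂g_i = α_i − g_i = 0, so g_i* = α_i.
NE contributions = (4, 3, 4, 5); G = 16.
W^NE = (Σα)·G − ½Σα_i² = 16² − ½·66 = 223.
Planner sets g_i = Σα_j = 16 for every i, so G^SO = 4·16 = 64.
W^SO = (Σα)·G^SO − ½·4·(Σα)² = (4/2)·16² = 512.
Deadweight loss = W^SO − W^NE = 289.

289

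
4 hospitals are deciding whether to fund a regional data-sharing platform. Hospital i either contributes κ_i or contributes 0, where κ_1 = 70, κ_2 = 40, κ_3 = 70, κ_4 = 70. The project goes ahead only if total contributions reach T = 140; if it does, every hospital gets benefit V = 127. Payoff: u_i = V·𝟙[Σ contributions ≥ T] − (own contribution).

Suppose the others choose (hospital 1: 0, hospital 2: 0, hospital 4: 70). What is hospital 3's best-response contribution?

Others' total = 70. Contributing 70 brings total to 140 ≥ 140: gain V − κ_3 = 57.
Best response: 70.

70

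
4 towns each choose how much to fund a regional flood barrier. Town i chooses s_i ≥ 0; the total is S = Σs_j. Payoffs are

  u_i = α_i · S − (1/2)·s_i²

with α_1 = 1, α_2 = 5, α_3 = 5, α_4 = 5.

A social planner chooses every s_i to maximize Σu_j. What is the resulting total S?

64

Planner FOC: ∂(Σu_j)/∂s_i = (Σα_j) − s_i = 0, so s_i^SO = Σα_j = 16 for every i; S^SO = 64.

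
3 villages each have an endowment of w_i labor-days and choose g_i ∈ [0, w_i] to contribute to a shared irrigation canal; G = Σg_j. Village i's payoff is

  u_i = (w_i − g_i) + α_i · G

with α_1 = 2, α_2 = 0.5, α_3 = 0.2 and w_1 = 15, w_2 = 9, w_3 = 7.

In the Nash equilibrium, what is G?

∂u_i/∂g_i = α_i − 1, so village i contributes w_i if α_i > 1, else 0.
α_i > 1 for i ∈ {1}; NE contributions (15, 0, 0), G = 15.

15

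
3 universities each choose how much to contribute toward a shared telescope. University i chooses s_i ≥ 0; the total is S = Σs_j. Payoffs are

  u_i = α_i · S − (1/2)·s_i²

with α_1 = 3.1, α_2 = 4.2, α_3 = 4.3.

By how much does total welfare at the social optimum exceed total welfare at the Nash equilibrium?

90.15

University i's FOC: ∂u_i/∂s_i = α_i − s_i = 0, so s_i* = α_i.
NE contributions = (3.1, 4.2, 4.3); S = 11.6.
W^NE = (Σα)·S − ½Σα_i² = 11.6² − ½·45.74 = 111.69.
Planner sets s_i = Σα_j = 11.6 for every i, so S^SO = 3·11.6 = 34.8.
W^SO = (Σα)·S^SO − ½·3·(Σα)² = (3/2)·11.6² = 201.84.
Deadweight loss = W^SO − W^NE = 90.15.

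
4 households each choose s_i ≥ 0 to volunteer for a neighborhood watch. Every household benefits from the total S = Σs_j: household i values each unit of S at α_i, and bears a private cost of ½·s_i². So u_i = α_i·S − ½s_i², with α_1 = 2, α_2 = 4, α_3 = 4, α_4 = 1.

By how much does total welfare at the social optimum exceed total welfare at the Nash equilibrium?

139.5

Household i's FOC: ∂u_i/∂s_i = α_i − s_i = 0, so s_i* = α_i.
NE contributions = (2, 4, 4, 1); S = 11.
W^NE = (Σα)·S − ½Σα_i² = 11² − ½·37 = 102.5.
Planner sets s_i = Σα_j = 11 for every i, so S^SO = 4·11 = 44.
W^SO = (Σα)·S^SO − ½·4·(Σα)² = (4/2)·11² = 242.
Deadweight loss = W^SO − W^NE = 139.5.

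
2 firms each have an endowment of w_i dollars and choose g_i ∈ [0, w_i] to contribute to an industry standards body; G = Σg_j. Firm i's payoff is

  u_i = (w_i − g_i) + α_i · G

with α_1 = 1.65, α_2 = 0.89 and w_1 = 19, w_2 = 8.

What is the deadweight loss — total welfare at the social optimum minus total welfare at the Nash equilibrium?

12.32

∂u_i/∂g_i = α_i − 1, so firm i contributes w_i if α_i > 1, else 0.
α_i > 1 for i ∈ {1}; NE contributions (19, 0), G = 19.
W^NE = Σw_i − G^NE + (Σα_i)·G^NE = 27 + 1.54·19 = 56.26.
Planner: ∂(Σu_j)/∂g_i = Σα_j − 1 = 1.54 > 0, so everyone contributes w_i; G^SO = 27, W^SO = 27 + 1.54·27 = 68.58.
Deadweight loss = 12.32.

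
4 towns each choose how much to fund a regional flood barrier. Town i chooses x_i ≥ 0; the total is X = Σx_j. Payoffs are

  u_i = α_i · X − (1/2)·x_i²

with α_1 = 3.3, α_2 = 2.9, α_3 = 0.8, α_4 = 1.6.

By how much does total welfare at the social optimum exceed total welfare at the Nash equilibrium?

85.21

Town i's FOC: ∂u_i/∂x_i = α_i − x_i = 0, so x_i* = α_i.
NE contributions = (3.3, 2.9, 0.8, 1.6); X = 8.6.
W^NE = (Σα)·X − ½Σα_i² = 8.6² − ½·22.5 = 62.71.
Planner sets x_i = Σα_j = 8.6 for every i, so X^SO = 4·8.6 = 34.4.
W^SO = (Σα)·X^SO − ½·4·(Σα)² = (4/2)·8.6² = 147.92.
Deadweight loss = W^SO − W^NE = 85.21.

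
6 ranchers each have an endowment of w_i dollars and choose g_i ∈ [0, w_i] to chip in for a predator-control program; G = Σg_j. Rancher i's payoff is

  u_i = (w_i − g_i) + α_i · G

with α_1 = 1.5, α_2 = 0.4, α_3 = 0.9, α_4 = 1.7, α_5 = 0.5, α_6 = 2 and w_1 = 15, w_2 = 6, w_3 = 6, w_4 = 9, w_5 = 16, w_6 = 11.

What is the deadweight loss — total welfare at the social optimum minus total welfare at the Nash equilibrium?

∂u_i/∂g_i = α_i − 1, so rancher i contributes w_i if α_i > 1, else 0.
α_i > 1 for i ∈ {1, 4, 6}; NE contributions (15, 0, 0, 9, 0, 11), G = 35.
W^NE = Σw_i − G^NE + (Σα_i)·G^NE = 63 + 6·35 = 273.
Planner: ∂(Σu_j)/∂g_i = Σα_j − 1 = 6 > 0, so everyone contributes w_i; G^SO = 63, W^SO = 63 + 6·63 = 441.
Deadweight loss = 168.

168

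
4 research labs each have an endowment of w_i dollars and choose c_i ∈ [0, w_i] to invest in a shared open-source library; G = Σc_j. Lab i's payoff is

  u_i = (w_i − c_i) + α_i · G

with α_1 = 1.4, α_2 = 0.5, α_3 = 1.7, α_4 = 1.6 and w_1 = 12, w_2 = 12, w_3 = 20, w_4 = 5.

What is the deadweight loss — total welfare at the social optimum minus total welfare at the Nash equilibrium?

50.4

∂u_i/∂c_i = α_i − 1, so lab i contributes w_i if α_i > 1, else 0.
α_i > 1 for i ∈ {1, 3, 4}; NE contributions (12, 0, 20, 5), G = 37.
W^NE = Σw_i − G^NE + (Σα_i)·G^NE = 49 + 4.2·37 = 204.4.
Planner: ∂(Σu_j)/∂c_i = Σα_j − 1 = 4.2 > 0, so everyone contributes w_i; G^SO = 49, W^SO = 49 + 4.2·49 = 254.8.
Deadweight loss = 50.4.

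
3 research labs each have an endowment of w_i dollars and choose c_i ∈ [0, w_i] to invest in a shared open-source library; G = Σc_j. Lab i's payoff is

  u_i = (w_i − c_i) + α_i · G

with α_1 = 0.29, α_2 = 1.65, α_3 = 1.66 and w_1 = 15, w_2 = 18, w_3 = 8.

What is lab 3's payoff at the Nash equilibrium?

43.16

∂u_i/∂c_i = α_i − 1, so lab i contributes w_i if α_i > 1, else 0.
α_i > 1 for i ∈ {2, 3}; NE contributions (0, 18, 8), G = 26.
u_3 = (8 − 8) + 1.66·26 = 43.16.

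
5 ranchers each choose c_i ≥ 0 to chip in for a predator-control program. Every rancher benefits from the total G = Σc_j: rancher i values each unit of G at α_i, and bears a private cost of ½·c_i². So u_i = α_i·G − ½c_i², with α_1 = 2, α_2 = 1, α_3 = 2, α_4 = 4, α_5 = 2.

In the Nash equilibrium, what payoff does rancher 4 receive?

36

Rancher i's FOC: ∂u_i/∂c_i = α_i − c_i = 0, so c_i* = α_i.
NE contributions = (2, 1, 2, 4, 2); G = 11.
u_4 = α_4·G − ½·(c_4)² = 4·11 − ½·4² = 36.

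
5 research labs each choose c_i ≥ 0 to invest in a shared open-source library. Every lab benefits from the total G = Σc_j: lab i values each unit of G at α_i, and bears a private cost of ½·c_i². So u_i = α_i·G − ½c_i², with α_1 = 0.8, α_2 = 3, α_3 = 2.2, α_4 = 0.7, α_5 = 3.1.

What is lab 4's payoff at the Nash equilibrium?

Lab i's FOC: ∂u_i/∂c_i = α_i − c_i = 0, so c_i* = α_i.
NE contributions = (0.8, 3, 2.2, 0.7, 3.1); G = 9.8.
u_4 = α_4·G − ½·(c_4)² = 0.7·9.8 − ½·0.7² = 6.615.

6.615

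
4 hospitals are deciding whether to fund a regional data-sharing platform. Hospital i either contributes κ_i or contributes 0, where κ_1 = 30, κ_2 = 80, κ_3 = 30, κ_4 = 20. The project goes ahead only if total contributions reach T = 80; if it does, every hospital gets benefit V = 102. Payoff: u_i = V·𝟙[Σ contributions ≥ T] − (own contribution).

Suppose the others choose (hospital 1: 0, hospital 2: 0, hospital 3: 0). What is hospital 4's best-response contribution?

Others' total = 0. Even contributing 20 gives 20 < 80: no benefit either way.
Best response: 0.

0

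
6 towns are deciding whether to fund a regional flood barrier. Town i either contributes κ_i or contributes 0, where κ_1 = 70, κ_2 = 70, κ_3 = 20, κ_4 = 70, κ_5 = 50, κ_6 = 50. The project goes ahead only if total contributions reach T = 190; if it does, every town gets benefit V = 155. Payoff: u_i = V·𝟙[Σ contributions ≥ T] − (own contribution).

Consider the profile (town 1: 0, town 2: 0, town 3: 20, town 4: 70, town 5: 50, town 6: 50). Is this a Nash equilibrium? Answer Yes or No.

Total = 190 ≥ 190: provided.
Town 1 (pledges 0, payoff 155): pledging 70 → total 260, payoff 85. No gain.
Town 2 (pledges 0, payoff 155): pledging 70 → total 260, payoff 85. No gain.
Town 3 (pledges 20, payoff 135): dropping to 0 → total 170, payoff 0. No gain.
Town 4 (pledges 70, payoff 85): dropping to 0 → total 120, payoff 0. No gain.
Town 5 (pledges 50, payoff 105): dropping to 0 → total 140, payoff 0. No gain.
Town 6 (pledges 50, payoff 105): dropping to 0 → total 140, payoff 0. No gain.

Yes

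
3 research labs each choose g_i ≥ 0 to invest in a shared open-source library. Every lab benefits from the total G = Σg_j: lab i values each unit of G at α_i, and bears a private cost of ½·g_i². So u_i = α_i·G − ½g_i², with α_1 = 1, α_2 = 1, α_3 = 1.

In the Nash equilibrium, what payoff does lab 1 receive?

2.5

Lab i's FOC: ∂u_i/∂g_i = α_i − g_i = 0, so g_i* = α_i.
NE contributions = (1, 1, 1); G = 3.
u_1 = α_1·G − ½·(g_1)² = 1·3 − ½·1² = 2.5.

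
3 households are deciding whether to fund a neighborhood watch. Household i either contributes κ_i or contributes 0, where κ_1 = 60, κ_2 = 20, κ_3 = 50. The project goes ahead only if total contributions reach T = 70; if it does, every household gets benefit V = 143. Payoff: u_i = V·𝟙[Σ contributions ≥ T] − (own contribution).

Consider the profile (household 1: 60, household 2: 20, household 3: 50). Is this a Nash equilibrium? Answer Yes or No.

Total = 130 ≥ 70: provided.
Household 1 (pledges 60, payoff 83): dropping to 0 → total 70, payoff 143. Profitable deviation.

No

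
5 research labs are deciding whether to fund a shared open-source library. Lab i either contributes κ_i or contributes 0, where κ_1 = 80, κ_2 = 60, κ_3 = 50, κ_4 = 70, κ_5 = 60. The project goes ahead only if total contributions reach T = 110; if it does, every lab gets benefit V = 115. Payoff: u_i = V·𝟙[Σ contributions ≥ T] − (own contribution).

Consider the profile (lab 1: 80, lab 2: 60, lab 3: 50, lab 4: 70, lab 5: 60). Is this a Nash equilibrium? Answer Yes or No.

No

Total = 320 ≥ 110: provided.
Lab 1 (pledges 80, payoff 35): dropping to 0 → total 240, payoff 115. Profitable deviation.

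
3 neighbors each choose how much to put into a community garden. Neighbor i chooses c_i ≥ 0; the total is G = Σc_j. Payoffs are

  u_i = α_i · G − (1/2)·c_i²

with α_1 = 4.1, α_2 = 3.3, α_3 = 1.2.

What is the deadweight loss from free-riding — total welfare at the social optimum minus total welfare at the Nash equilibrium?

Neighbor i's FOC: ∂u_i/∂c_i = α_i − c_i = 0, so c_i* = α_i.
NE contributions = (4.1, 3.3, 1.2); G = 8.6.
W^NE = (Σα)·G − ½Σα_i² = 8.6² − ½·29.14 = 59.39.
Planner sets c_i = Σα_j = 8.6 for every i, so G^SO = 3·8.6 = 25.8.
W^SO = (Σα)·G^SO − ½·3·(Σα)² = (3/2)·8.6² = 110.94.
Deadweight loss = W^SO − W^NE = 51.55.

51.55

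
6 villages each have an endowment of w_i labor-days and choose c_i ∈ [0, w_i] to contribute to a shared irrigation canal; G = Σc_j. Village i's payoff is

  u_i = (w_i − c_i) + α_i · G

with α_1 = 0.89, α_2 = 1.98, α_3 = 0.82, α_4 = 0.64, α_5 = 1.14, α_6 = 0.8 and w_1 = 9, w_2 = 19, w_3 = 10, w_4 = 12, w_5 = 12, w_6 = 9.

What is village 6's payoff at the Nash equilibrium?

∂u_i/∂c_i = α_i − 1, so village i contributes w_i if α_i > 1, else 0.
α_i > 1 for i ∈ {2, 5}; NE contributions (0, 19, 0, 0, 12, 0), G = 31.
u_6 = (9 − 0) + 0.8·31 = 33.8.

33.8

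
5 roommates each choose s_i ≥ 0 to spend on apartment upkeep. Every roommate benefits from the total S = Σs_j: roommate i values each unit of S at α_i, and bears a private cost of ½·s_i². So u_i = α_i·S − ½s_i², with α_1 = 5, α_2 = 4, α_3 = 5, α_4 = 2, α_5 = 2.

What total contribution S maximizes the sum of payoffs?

Planner FOC: ∂(Σu_j)/∂s_i = (Σα_j) − s_i = 0, so s_i^SO = Σα_j = 18 for every i; S^SO = 90.

90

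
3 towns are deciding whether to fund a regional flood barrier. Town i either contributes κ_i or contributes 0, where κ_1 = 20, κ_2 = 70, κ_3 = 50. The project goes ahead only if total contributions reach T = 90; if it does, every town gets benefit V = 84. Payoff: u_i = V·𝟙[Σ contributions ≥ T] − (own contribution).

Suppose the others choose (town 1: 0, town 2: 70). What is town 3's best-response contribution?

50

Others' total = 70. Contributing 50 brings total to 120 ≥ 90: gain V − κ_3 = 34.
Best response: 50.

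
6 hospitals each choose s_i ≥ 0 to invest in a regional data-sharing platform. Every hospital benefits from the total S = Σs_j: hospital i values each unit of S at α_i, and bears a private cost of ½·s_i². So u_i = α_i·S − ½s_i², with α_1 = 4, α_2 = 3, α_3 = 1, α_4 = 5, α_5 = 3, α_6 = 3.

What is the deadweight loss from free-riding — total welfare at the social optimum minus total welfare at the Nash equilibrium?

756.5

Hospital i's FOC: ∂u_i/∂s_i = α_i − s_i = 0, so s_i* = α_i.
NE contributions = (4, 3, 1, 5, 3, 3); S = 19.
W^NE = (Σα)·S − ½Σα_i² = 19² − ½·69 = 326.5.
Planner sets s_i = Σα_j = 19 for every i, so S^SO = 6·19 = 114.
W^SO = (Σα)·S^SO − ½·6·(Σα)² = (6/2)·19² = 1083.
Deadweight loss = W^SO − W^NE = 756.5.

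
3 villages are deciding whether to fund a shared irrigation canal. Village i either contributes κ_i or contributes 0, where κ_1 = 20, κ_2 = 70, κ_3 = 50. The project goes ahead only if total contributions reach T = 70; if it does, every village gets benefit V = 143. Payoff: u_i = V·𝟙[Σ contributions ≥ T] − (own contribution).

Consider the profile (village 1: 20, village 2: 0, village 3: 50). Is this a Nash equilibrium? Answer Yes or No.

Yes

Total = 70 ≥ 70: provided.
Village 1 (pledges 20, payoff 123): dropping to 0 → total 50, payoff 0. No gain.
Village 2 (pledges 0, payoff 143): pledging 70 → total 140, payoff 73. No gain.
Village 3 (pledges 50, payoff 93): dropping to 0 → total 20, payoff 0. No gain.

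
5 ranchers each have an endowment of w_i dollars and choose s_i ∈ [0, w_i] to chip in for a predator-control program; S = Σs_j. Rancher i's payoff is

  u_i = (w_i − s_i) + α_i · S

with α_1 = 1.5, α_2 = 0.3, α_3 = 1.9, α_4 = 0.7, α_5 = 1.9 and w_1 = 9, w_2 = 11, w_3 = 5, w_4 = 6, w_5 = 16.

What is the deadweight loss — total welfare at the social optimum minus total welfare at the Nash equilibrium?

90.1

∂u_i/∂s_i = α_i − 1, so rancher i contributes w_i if α_i > 1, else 0.
α_i > 1 for i ∈ {1, 3, 5}; NE contributions (9, 0, 5, 0, 16), S = 30.
W^NE = Σw_i − S^NE + (Σα_i)·S^NE = 47 + 5.3·30 = 206.
Planner: ∂(Σu_j)/∂s_i = Σα_j − 1 = 5.3 > 0, so everyone contributes w_i; S^SO = 47, W^SO = 47 + 5.3·47 = 296.1.
Deadweight loss = 90.1.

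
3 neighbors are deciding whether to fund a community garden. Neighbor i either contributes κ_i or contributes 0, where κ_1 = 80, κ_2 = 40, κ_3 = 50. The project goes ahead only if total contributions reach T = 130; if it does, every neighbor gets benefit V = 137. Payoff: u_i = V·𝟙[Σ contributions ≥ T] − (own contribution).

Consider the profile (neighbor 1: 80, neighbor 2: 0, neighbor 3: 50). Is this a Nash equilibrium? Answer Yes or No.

Total = 130 ≥ 130: provided.
Neighbor 1 (pledges 80, payoff 57): dropping to 0 → total 50, payoff 0. No gain.
Neighbor 2 (pledges 0, payoff 137): pledging 40 → total 170, payoff 97. No gain.
Neighbor 3 (pledges 50, payoff 87): dropping to 0 → total 80, payoff 0. No gain.

Yes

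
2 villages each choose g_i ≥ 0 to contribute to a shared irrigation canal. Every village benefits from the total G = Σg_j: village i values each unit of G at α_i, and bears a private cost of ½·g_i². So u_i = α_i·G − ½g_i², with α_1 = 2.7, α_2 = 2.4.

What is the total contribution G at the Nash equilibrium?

Village i's FOC: ∂u_i/∂g_i = α_i − g_i = 0, so g_i* = α_i.
NE contributions = (2.7, 2.4); G = 5.1.

5.1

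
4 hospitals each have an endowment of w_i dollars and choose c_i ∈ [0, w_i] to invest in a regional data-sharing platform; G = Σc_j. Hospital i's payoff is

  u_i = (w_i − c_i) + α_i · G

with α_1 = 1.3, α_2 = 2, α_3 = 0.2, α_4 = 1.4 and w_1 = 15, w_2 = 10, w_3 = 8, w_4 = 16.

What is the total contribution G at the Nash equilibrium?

∂u_i/∂c_i = α_i − 1, so hospital i contributes w_i if α_i > 1, else 0.
α_i > 1 for i ∈ {1, 2, 4}; NE contributions (15, 10, 0, 16), G = 41.

41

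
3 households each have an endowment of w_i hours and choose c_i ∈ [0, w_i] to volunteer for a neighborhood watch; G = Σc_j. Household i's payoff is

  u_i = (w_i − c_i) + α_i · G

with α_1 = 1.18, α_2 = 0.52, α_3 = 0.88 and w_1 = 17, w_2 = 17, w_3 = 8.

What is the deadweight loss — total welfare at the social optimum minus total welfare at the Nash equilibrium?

39.5

∂u_i/∂c_i = α_i − 1, so household i contributes w_i if α_i > 1, else 0.
α_i > 1 for i ∈ {1}; NE contributions (17, 0, 0), G = 17.
W^NE = Σw_i − G^NE + (Σα_i)·G^NE = 42 + 1.58·17 = 68.86.
Planner: ∂(Σu_j)/∂c_i = Σα_j − 1 = 1.58 > 0, so everyone contributes w_i; G^SO = 42, W^SO = 42 + 1.58·42 = 108.36.
Deadweight loss = 39.5.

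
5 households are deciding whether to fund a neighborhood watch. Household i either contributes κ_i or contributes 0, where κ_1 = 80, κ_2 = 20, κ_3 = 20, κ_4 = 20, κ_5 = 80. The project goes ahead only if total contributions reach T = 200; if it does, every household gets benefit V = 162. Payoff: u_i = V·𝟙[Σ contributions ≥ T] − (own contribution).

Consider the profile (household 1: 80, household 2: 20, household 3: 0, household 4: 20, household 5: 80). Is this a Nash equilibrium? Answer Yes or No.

Yes

Total = 200 ≥ 200: provided.
Household 1 (pledges 80, payoff 82): dropping to 0 → total 120, payoff 0. No gain.
Household 2 (pledges 20, payoff 142): dropping to 0 → total 180, payoff 0. No gain.
Household 3 (pledges 0, payoff 162): pledging 20 → total 220, payoff 142. No gain.
Household 4 (pledges 20, payoff 142): dropping to 0 → total 180, payoff 0. No gain.
Household 5 (pledges 80, payoff 82): dropping to 0 → total 120, payoff 0. No gain.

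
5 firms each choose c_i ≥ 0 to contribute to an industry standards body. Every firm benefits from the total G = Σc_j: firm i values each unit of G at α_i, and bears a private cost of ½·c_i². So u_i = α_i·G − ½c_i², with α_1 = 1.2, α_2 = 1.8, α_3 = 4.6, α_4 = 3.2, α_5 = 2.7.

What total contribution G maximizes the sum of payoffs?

67.5

Planner FOC: ∂(Σu_j)/∂c_i = (Σα_j) − c_i = 0, so c_i^SO = Σα_j = 13.5 for every i; G^SO = 67.5.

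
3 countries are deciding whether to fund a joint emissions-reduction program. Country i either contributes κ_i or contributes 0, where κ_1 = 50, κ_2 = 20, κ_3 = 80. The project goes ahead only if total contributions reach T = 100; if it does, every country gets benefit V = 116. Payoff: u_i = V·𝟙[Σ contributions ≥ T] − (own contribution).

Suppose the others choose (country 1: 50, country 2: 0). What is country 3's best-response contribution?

80

Others' total = 50. Contributing 80 brings total to 130 ≥ 100: gain V − κ_3 = 36.
Best response: 80.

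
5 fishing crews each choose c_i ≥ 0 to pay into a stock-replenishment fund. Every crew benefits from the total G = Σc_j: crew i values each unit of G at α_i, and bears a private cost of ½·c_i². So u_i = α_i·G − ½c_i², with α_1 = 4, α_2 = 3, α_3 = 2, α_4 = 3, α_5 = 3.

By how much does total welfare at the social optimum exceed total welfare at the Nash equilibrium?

361

Crew i's FOC: ∂u_i/∂c_i = α_i − c_i = 0, so c_i* = α_i.
NE contributions = (4, 3, 2, 3, 3); G = 15.
W^NE = (Σα)·G − ½Σα_i² = 15² − ½·47 = 201.5.
Planner sets c_i = Σα_j = 15 for every i, so G^SO = 5·15 = 75.
W^SO = (Σα)·G^SO − ½·5·(Σα)² = (5/2)·15² = 562.5.
Deadweight loss = W^SO − W^NE = 361.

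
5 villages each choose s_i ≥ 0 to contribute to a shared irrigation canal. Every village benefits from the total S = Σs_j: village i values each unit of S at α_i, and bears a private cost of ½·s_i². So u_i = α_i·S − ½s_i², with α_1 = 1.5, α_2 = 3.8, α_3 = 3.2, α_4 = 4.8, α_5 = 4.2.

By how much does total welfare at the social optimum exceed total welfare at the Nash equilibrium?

493.18

Village i's FOC: ∂u_i/∂s_i = α_i − s_i = 0, so s_i* = α_i.
NE contributions = (1.5, 3.8, 3.2, 4.8, 4.2); S = 17.5.
W^NE = (Σα)·S − ½Σα_i² = 17.5² − ½·67.61 = 272.445.
Planner sets s_i = Σα_j = 17.5 for every i, so S^SO = 5·17.5 = 87.5.
W^SO = (Σα)·S^SO − ½·5·(Σα)² = (5/2)·17.5² = 765.625.
Deadweight loss = W^SO − W^NE = 493.18.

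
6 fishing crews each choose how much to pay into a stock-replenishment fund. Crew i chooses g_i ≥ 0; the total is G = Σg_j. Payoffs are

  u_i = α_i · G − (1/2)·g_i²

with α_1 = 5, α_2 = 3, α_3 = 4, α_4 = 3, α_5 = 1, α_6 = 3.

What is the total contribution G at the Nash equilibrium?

Crew i's FOC: ∂u_i/∂g_i = α_i − g_i = 0, so g_i* = α_i.
NE contributions = (5, 3, 4, 3, 1, 3); G = 19.

19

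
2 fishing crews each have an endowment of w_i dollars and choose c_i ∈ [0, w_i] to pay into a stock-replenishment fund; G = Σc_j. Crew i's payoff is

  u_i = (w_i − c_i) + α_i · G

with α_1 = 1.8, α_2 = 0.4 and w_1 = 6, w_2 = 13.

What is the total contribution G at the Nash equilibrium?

6

∂u_i/∂c_i = α_i − 1, so crew i contributes w_i if α_i > 1, else 0.
α_i > 1 for i ∈ {1}; NE contributions (6, 0), G = 6.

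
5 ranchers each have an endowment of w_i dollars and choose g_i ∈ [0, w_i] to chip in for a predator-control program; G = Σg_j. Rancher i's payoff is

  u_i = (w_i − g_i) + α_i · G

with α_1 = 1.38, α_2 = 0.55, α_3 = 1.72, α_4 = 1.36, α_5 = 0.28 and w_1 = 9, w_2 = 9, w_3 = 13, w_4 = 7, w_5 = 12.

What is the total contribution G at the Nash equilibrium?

29

∂u_i/∂g_i = α_i − 1, so rancher i contributes w_i if α_i > 1, else 0.
α_i > 1 for i ∈ {1, 3, 4}; NE contributions (9, 0, 13, 7, 0), G = 29.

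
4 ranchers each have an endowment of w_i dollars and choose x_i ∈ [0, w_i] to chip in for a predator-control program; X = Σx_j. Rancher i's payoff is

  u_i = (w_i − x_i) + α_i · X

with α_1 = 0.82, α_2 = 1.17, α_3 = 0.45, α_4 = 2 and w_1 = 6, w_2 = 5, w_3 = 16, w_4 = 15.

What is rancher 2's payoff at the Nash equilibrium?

23.4

∂u_i/∂x_i = α_i − 1, so rancher i contributes w_i if α_i > 1, else 0.
α_i > 1 for i ∈ {2, 4}; NE contributions (0, 5, 0, 15), X = 20.
u_2 = (5 − 5) + 1.17·20 = 23.4.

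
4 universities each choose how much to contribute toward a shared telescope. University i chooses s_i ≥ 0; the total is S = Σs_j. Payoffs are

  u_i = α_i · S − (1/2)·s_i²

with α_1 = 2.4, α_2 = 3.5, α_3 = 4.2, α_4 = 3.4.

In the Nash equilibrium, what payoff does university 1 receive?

29.52

University i's FOC: ∂u_i/∂s_i = α_i − s_i = 0, so s_i* = α_i.
NE contributions = (2.4, 3.5, 4.2, 3.4); S = 13.5.
u_1 = α_1·S − ½·(s_1)² = 2.4·13.5 − ½·2.4² = 29.52.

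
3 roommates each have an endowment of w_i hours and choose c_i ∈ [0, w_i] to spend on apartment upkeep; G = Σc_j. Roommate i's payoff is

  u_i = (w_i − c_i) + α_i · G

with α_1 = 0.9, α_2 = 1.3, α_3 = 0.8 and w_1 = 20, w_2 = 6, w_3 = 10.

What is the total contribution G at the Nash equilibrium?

∂u_i/∂c_i = α_i − 1, so roommate i contributes w_i if α_i > 1, else 0.
α_i > 1 for i ∈ {2}; NE contributions (0, 6, 0), G = 6.

6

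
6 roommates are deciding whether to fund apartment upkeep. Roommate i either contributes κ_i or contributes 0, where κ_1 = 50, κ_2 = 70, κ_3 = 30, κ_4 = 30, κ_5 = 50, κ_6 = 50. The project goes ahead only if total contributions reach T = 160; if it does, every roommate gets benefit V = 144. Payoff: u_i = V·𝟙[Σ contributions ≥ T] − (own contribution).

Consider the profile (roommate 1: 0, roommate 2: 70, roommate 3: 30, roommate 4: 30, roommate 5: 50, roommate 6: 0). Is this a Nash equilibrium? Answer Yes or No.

Total = 180 ≥ 160: provided.
Roommate 1 (pledges 0, payoff 144): pledging 50 → total 230, payoff 94. No gain.
Roommate 2 (pledges 70, payoff 74): dropping to 0 → total 110, payoff 0. No gain.
Roommate 3 (pledges 30, payoff 114): dropping to 0 → total 150, payoff 0. No gain.
Roommate 4 (pledges 30, payoff 114): dropping to 0 → total 150, payoff 0. No gain.
Roommate 5 (pledges 50, payoff 94): dropping to 0 → total 130, payoff 0. No gain.
Roommate 6 (pledges 0, payoff 144): pledging 50 → total 230, payoff 94. No gain.

Yes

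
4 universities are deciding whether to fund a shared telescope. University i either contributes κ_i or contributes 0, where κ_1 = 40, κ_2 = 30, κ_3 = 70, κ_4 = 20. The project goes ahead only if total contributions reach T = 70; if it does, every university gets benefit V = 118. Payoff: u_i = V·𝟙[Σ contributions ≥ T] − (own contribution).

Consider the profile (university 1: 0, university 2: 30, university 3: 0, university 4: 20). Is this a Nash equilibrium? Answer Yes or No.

Total = 50 < 70: not provided.
University 1 (pledges 0, payoff 0): pledging 40 → total 90, payoff 78. Profitable deviation.

No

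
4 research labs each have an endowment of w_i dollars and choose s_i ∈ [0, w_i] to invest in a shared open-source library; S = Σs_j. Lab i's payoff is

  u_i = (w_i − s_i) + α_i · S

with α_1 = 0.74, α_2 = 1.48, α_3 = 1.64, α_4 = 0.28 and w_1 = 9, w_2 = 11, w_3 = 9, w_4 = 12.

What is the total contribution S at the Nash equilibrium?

20

∂u_i/∂s_i = α_i − 1, so lab i contributes w_i if α_i > 1, else 0.
α_i > 1 for i ∈ {2, 3}; NE contributions (0, 11, 9, 0), S = 20.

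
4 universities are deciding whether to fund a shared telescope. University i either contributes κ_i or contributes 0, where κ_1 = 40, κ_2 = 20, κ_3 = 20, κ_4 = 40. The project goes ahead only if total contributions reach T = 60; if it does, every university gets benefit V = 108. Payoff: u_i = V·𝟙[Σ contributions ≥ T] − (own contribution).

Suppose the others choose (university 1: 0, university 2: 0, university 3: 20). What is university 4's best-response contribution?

40

Others' total = 20. Contributing 40 brings total to 60 ≥ 60: gain V − κ_4 = 68.
Best response: 40.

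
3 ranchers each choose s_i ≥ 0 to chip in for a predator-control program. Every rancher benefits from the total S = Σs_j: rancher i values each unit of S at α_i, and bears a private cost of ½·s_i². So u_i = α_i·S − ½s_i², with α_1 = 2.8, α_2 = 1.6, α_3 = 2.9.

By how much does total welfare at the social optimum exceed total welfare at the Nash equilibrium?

Rancher i's FOC: ∂u_i/∂s_i = α_i − s_i = 0, so s_i* = α_i.
NE contributions = (2.8, 1.6, 2.9); S = 7.3.
W^NE = (Σα)·S − ½Σα_i² = 7.3² − ½·18.81 = 43.885.
Planner sets s_i = Σα_j = 7.3 for every i, so S^SO = 3·7.3 = 21.9.
W^SO = (Σα)·S^SO − ½·3·(Σα)² = (3/2)·7.3² = 79.935.
Deadweight loss = W^SO − W^NE = 36.05.

36.05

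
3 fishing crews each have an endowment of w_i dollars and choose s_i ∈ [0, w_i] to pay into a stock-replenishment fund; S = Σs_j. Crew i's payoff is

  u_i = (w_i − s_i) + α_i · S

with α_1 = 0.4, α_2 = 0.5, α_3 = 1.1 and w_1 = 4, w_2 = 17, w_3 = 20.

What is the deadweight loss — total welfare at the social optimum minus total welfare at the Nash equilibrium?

21

∂u_i/∂s_i = α_i − 1, so crew i contributes w_i if α_i > 1, else 0.
α_i > 1 for i ∈ {3}; NE contributions (0, 0, 20), S = 20.
W^NE = Σw_i − S^NE + (Σα_i)·S^NE = 41 + 1·20 = 61.
Planner: ∂(Σu_j)/∂s_i = Σα_j − 1 = 1 > 0, so everyone contributes w_i; S^SO = 41, W^SO = 41 + 1·41 = 82.
Deadweight loss = 21.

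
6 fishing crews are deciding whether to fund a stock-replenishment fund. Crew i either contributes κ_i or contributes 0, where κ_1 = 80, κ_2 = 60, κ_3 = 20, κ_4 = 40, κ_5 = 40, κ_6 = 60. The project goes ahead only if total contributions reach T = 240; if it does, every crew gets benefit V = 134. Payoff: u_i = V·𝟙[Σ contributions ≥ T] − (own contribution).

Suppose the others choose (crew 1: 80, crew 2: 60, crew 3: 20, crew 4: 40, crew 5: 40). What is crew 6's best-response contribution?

Others' total = 240 ≥ 240; contributing adds cost 60 for no extra benefit.
Best response: 0.

0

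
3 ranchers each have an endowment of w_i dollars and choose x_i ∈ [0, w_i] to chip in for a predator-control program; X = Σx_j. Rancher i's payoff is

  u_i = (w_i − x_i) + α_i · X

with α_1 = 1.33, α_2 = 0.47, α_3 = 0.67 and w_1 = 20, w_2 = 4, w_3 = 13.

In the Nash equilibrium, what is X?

20

∂u_i/∂x_i = α_i − 1, so rancher i contributes w_i if α_i > 1, else 0.
α_i > 1 for i ∈ {1}; NE contributions (20, 0, 0), X = 20.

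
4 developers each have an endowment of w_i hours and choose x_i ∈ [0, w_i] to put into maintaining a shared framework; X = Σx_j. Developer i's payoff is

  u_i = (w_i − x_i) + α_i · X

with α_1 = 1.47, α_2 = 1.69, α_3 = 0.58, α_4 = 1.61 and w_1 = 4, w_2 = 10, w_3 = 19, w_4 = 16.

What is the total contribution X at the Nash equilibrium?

∂u_i/∂x_i = α_i − 1, so developer i contributes w_i if α_i > 1, else 0.
α_i > 1 for i ∈ {1, 2, 4}; NE contributions (4, 10, 0, 16), X = 30.

30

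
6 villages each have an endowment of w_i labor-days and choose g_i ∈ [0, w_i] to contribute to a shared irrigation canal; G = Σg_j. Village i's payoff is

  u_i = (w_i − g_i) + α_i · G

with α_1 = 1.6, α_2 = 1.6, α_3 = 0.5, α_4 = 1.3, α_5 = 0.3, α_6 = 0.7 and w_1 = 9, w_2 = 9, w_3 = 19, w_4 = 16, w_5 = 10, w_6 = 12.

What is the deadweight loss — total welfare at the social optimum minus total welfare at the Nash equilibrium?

205

∂u_i/∂g_i = α_i − 1, so village i contributes w_i if α_i > 1, else 0.
α_i > 1 for i ∈ {1, 2, 4}; NE contributions (9, 9, 0, 16, 0, 0), G = 34.
W^NE = Σw_i − G^NE + (Σα_i)·G^NE = 75 + 5·34 = 245.
Planner: ∂(Σu_j)/∂g_i = Σα_j − 1 = 5 > 0, so everyone contributes w_i; G^SO = 75, W^SO = 75 + 5·75 = 450.
Deadweight loss = 205.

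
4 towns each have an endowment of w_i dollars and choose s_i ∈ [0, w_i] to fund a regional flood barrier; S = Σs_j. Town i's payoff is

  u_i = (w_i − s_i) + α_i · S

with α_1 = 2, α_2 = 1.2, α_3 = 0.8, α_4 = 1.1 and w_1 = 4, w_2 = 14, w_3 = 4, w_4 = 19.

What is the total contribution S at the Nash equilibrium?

37

∂u_i/∂s_i = α_i − 1, so town i contributes w_i if α_i > 1, else 0.
α_i > 1 for i ∈ {1, 2, 4}; NE contributions (4, 14, 0, 19), S = 37.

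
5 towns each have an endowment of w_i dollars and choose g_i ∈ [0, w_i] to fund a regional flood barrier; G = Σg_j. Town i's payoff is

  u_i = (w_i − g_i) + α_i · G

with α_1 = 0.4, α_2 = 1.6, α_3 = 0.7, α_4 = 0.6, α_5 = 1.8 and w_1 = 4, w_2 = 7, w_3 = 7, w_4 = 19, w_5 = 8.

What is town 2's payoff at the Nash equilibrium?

24

∂u_i/∂g_i = α_i − 1, so town i contributes w_i if α_i > 1, else 0.
α_i > 1 for i ∈ {2, 5}; NE contributions (0, 7, 0, 0, 8), G = 15.
u_2 = (7 − 7) + 1.6·15 = 24.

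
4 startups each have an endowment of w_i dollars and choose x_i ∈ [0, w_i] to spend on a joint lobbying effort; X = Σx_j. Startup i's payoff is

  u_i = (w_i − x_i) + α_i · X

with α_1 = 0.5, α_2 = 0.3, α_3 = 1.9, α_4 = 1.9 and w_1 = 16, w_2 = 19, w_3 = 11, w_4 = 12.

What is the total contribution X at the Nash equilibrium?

∂u_i/∂x_i = α_i − 1, so startup i contributes w_i if α_i > 1, else 0.
α_i > 1 for i ∈ {3, 4}; NE contributions (0, 0, 11, 12), X = 23.

23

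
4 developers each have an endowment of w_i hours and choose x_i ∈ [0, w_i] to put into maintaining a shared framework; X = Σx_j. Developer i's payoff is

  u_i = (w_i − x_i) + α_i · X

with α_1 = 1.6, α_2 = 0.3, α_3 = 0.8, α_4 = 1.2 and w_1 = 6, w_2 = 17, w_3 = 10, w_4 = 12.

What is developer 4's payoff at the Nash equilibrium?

21.6

∂u_i/∂x_i = α_i − 1, so developer i contributes w_i if α_i > 1, else 0.
α_i > 1 for i ∈ {1, 4}; NE contributions (6, 0, 0, 12), X = 18.
u_4 = (12 − 12) + 1.2·18 = 21.6.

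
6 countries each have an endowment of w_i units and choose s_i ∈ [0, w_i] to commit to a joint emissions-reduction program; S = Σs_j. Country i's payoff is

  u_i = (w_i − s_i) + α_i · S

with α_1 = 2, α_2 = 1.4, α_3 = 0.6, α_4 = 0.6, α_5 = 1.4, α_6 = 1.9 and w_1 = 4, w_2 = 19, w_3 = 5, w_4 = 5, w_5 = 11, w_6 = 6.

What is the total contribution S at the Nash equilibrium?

∂u_i/∂s_i = α_i − 1, so country i contributes w_i if α_i > 1, else 0.
α_i > 1 for i ∈ {1, 2, 5, 6}; NE contributions (4, 19, 0, 0, 11, 6), S = 40.

40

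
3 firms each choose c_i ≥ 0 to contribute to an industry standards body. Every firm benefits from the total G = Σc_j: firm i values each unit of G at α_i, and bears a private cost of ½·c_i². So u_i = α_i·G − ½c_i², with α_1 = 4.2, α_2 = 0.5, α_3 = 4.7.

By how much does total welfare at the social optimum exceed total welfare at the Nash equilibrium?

64.17

Firm i's FOC: ∂u_i/∂c_i = α_i − c_i = 0, so c_i* = α_i.
NE contributions = (4.2, 0.5, 4.7); G = 9.4.
W^NE = (Σα)·G − ½Σα_i² = 9.4² − ½·39.98 = 68.37.
Planner sets c_i = Σα_j = 9.4 for every i, so G^SO = 3·9.4 = 28.2.
W^SO = (Σα)·G^SO − ½·3·(Σα)² = (3/2)·9.4² = 132.54.
Deadweight loss = W^SO − W^NE = 64.17.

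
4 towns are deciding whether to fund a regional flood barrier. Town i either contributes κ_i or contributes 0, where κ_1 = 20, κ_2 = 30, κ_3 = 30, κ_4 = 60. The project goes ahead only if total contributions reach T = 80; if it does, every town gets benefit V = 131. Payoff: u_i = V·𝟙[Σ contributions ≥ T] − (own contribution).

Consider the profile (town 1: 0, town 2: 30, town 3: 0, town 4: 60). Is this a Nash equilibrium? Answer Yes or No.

Total = 90 ≥ 80: provided.
Town 1 (pledges 0, payoff 131): pledging 20 → total 110, payoff 111. No gain.
Town 2 (pledges 30, payoff 101): dropping to 0 → total 60, payoff 0. No gain.
Town 3 (pledges 0, payoff 131): pledging 30 → total 120, payoff 101. No gain.
Town 4 (pledges 60, payoff 71): dropping to 0 → total 30, payoff 0. No gain.

Yes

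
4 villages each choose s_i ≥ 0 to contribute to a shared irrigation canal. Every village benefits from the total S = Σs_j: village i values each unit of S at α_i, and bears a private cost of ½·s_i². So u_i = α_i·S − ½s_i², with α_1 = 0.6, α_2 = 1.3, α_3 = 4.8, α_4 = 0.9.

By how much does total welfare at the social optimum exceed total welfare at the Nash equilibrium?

70.71

Village i's FOC: ∂u_i/∂s_i = α_i − s_i = 0, so s_i* = α_i.
NE contributions = (0.6, 1.3, 4.8, 0.9); S = 7.6.
W^NE = (Σα)·S − ½Σα_i² = 7.6² − ½·25.9 = 44.81.
Planner sets s_i = Σα_j = 7.6 for every i, so S^SO = 4·7.6 = 30.4.
W^SO = (Σα)·S^SO − ½·4·(Σα)² = (4/2)·7.6² = 115.52.
Deadweight loss = W^SO − W^NE = 70.71.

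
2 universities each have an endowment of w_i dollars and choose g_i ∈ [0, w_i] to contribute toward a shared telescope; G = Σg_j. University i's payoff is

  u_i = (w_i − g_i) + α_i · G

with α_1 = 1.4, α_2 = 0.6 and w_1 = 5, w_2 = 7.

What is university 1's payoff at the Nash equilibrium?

∂u_i/∂g_i = α_i − 1, so university i contributes w_i if α_i > 1, else 0.
α_i > 1 for i ∈ {1}; NE contributions (5, 0), G = 5.
u_1 = (5 − 5) + 1.4·5 = 7.

7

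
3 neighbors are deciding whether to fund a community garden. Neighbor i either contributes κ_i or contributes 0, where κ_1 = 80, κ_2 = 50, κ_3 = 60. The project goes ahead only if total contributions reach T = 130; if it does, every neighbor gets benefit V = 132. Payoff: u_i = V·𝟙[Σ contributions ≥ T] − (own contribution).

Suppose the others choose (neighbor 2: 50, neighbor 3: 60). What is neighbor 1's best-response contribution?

80

Others' total = 110. Contributing 80 brings total to 190 ≥ 130: gain V − κ_1 = 52.
Best response: 80.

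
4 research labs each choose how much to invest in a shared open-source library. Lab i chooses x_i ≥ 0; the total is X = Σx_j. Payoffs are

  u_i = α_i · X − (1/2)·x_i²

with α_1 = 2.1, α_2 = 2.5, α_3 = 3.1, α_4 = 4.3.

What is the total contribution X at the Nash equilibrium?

12

Lab i's FOC: ∂u_i/∂x_i = α_i − x_i = 0, so x_i* = α_i.
NE contributions = (2.1, 2.5, 3.1, 4.3); X = 12.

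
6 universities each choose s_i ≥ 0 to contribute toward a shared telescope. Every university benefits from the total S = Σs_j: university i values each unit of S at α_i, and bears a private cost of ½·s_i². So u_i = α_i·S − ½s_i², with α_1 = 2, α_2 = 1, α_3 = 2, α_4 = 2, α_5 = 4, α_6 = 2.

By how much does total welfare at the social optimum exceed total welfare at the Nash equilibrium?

354.5

University i's FOC: ∂u_i/∂s_i = α_i − s_i = 0, so s_i* = α_i.
NE contributions = (2, 1, 2, 2, 4, 2); S = 13.
W^NE = (Σα)·S − ½Σα_i² = 13² − ½·33 = 152.5.
Planner sets s_i = Σα_j = 13 for every i, so S^SO = 6·13 = 78.
W^SO = (Σα)·S^SO − ½·6·(Σα)² = (6/2)·13² = 507.
Deadweight loss = W^SO − W^NE = 354.5.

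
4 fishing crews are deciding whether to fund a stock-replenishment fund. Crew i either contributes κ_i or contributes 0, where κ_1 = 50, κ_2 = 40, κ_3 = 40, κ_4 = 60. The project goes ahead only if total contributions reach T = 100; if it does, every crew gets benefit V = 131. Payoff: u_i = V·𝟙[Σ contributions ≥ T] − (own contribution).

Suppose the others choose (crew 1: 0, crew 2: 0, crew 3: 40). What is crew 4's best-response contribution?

Others' total = 40. Contributing 60 brings total to 100 ≥ 100: gain V − κ_4 = 71.
Best response: 60.

60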